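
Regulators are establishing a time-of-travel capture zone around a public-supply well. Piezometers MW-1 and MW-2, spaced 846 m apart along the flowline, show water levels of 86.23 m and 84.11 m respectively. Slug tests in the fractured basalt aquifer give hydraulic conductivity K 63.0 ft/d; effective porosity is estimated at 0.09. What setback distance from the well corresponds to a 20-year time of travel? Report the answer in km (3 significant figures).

3.90 km

Hydraulic gradient i = (86.23 − 84.11) / 846 = 2.12 / 846 = 0.002506
K = 63.0 ft/d × 0.3048 = 19.20 m/d
Specific discharge q = 19.20 × 0.002506 = 0.04812 m/d
v_s = q/n_e = 0.04812/0.09 = 0.5347 m/d
T = 20 yr × 365 = 7300 d
L = v × T = 0.5347 × 7300 = 3903 m
   = 3.90 km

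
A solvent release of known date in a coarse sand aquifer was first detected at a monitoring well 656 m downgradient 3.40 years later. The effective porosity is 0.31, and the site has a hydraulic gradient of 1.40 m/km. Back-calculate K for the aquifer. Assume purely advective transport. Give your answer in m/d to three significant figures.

117 m/d

t = 3.40 years = 1241 d
v = L / t = 656 / 1241 = 0.5286 m/d
K = v · n / i = 0.5286 × 0.31 / 0.0014 = 117 m/d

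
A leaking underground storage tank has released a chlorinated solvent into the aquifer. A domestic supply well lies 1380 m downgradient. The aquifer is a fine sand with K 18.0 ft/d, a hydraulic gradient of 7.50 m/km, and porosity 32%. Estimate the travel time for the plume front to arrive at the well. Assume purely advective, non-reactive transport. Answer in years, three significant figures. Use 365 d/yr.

29.4 years

K = 18.0 ft/d × 0.3048 = 5.486 m/d
Specific discharge q = 5.486 × 0.0075 = 0.04115 m/d
v_s = q/n_e = 0.04115/0.32 = 0.1286 m/d
t = L / v = 1380 / 0.1286 = 10730 d
   = 10730 / 365 = 29.4 yr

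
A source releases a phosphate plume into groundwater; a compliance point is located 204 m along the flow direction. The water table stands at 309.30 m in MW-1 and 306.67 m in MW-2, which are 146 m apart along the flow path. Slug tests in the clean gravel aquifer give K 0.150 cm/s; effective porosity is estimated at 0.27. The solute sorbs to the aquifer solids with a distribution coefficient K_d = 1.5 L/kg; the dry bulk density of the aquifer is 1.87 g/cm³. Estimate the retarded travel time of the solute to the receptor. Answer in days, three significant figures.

269 days

Hydraulic gradient i = (309.30 − 306.67) / 146 = 2.63 / 146 = 0.01801
K = 0.150 cm/s × 864 = 129.6 m/d
Darcy flux q = K·i = 129.6 × 0.01801 = 2.335 m/d
Seepage velocity v = q / n = 2.335 / 0.27 = 8.647 m/d
Retardation R = 1 + ρ_b·K_d/n = 1 + 1.87×1.5/0.27 = 11.39
Contaminant velocity v_c = v/R = 8.647/11.39 = 0.7592 m/d
t = L/v_c = 204/0.7592 = 268.7 d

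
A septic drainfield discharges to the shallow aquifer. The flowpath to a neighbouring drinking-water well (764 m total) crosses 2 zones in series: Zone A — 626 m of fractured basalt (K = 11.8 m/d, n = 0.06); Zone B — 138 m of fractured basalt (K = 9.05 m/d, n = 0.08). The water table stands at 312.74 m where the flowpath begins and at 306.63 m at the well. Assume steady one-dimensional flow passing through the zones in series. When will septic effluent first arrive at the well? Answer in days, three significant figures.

543 days

Total head drop ΔH = 312.74 − 306.63 = 6.11 m
Steady 1-D flow in series ⇒ the Darcy flux q is identical in every zone and the zone head losses add (resistances L/K in series).
Σ(L/K) = 626/11.8 + 138/9.05 = 53.05 + 15.25 = 68.30 d
q = ΔH / Σ(L/K) = 6.11 / 68.30 = 0.08946 m/d (same in every zone)
Zone A: v = q/n = 0.08946/0.06 = 1.491 m/d → t_A = 626/1.491 = 419.9 d
Zone B: v = q/n = 0.08946/0.08 = 1.118 m/d → t_B = 138/1.118 = 123.4 d
Total t = 419.9 + 123.4 = 543.3 d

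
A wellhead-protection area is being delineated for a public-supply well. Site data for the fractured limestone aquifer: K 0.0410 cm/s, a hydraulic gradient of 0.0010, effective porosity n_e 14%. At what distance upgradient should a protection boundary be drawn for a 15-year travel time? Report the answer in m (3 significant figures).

K = 0.0410 cm/s × 864 = 35.42 m/d
q = Ki = 35.42 × 0.0010 = 0.03542 m/d
Seepage velocity v = q / n = 0.03542 / 0.14 = 0.2530 m/d
T = 15 yr × 365 = 5475 d
L = v × T = 0.2530 × 5475 = 1385 m

1390 m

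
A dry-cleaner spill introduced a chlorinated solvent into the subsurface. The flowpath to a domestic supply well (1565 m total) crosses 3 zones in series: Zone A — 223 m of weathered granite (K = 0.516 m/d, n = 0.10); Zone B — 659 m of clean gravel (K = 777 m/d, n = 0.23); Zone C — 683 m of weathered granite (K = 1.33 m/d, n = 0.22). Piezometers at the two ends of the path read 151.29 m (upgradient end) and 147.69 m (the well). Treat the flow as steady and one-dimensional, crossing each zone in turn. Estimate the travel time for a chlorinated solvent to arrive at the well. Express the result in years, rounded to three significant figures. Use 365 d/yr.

233 years

Total head drop ΔH = 151.29 − 147.69 = 3.60 m
Steady 1-D flow in series ⇒ the Darcy flux q is identical in every zone and the zone head losses add (resistances L/K in series).
Σ(L/K) = 223/0.516 + 659/777 + 683/1.33 = 432.2 + 0.8481 + 513.5 = 946.6 d
q = ΔH / Σ(L/K) = 3.60 / 946.6 = 0.003803 m/d (same in every zone)
Zone A: v = q/n = 0.003803/0.10 = 0.03803 m/d → t_A = 223/0.03803 = 5863 d
Zone B: v = q/n = 0.003803/0.23 = 0.01654 m/d → t_B = 659/0.01654 = 39850 d
Zone C: v = q/n = 0.003803/0.22 = 0.01729 m/d → t_C = 683/0.01729 = 39510 d
Total t = 5863 + 39850 + 39510 = 85220 d
   = 85220 / 365 = 233 yr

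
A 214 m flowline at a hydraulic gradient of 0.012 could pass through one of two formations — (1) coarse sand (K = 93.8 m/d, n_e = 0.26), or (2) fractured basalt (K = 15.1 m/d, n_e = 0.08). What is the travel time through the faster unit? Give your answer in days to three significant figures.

49.4 days

Unit 1 (coarse sand): v = 93.8×0.012/0.26 = 4.329 m/d, t = 214/4.329 = 49.43 d
Unit 2 (fractured basalt): v = 15.1×0.012/0.08 = 2.265 m/d, t = 214/2.265 = 94.48 d
Faster unit: t = 49.4 d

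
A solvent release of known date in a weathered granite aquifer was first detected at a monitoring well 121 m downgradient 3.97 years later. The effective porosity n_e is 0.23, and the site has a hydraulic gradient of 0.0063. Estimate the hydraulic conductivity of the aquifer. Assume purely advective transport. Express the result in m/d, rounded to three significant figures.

t = 3.97 years = 1449 d
v = L / t = 121 / 1449 = 0.08350 m/d
K = v · n / i = 0.08350 × 0.23 / 0.0063 = 3.05 m/d

3.05 m/d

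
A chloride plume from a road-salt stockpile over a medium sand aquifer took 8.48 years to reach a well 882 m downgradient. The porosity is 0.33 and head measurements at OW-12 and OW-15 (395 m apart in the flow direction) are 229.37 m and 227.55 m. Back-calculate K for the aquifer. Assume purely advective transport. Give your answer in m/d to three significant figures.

20.4 m/d

Hydraulic gradient i = (229.37 − 227.55) / 395 = 1.82 / 395 = 0.004608
t = 8.48 years = 3095 d
v = L / t = 882 / 3095 = 0.2850 m/d
K = v · n / i = 0.2850 × 0.33 / 0.004608 = 20.4 m/d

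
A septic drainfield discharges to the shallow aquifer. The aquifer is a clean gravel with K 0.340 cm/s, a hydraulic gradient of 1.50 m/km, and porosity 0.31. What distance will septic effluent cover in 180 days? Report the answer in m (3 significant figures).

256 m

K = 0.340 cm/s × 864 = 293.8 m/d
Darcy flux q = K·i = 293.8 × 0.0015 = 0.4406 m/d
Average linear velocity = 0.4406 / 0.31 = 1.421 m/d
L = v × T = 1.421 × 180 = 255.9 m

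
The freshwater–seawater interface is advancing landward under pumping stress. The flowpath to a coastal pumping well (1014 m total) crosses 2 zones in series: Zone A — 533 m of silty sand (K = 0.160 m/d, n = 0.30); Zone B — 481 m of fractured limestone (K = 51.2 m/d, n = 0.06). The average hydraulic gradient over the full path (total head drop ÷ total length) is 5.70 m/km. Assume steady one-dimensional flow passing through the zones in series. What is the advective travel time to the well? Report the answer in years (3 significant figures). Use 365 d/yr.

299 years

Continuity: the same q passes through each zone, so ΔH = q·Σ(L_j/K_j) — the zones act as resistances in series.
Σ(L/K) = 533/0.160 + 481/51.2 = 3331 + 9.395 = 3341 d
K_eq = L_total / Σ(L/K) = 1014 / 3341 = 0.3035 m/d
q = K_eq · i = 0.3035 × 0.0057 = 0.001730 m/d (same in every zone)
Zone A: v = q/n = 0.001730/0.30 = 0.005767 m/d → t_A = 533/0.005767 = 92420 d
Zone B: v = q/n = 0.001730/0.06 = 0.02884 m/d → t_B = 481/0.02884 = 16680 d
Total t = 92420 + 16680 = 109100 d
   = 109100 / 365 = 299 yr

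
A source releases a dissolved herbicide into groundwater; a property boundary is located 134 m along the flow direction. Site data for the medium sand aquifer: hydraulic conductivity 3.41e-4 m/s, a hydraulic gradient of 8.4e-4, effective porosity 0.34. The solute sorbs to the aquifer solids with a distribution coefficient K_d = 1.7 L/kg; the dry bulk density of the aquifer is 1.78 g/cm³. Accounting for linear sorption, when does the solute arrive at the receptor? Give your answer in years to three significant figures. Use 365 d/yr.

49.9 years

K = 3.41e-4 m/s × 86400 s/d = 29.46 m/d
Specific discharge q = 29.46 × 8.4e-4 = 0.02475 m/d
Average linear velocity = 0.02475 / 0.34 = 0.07279 m/d
Retardation R = 1 + ρ_b·K_d/n = 1 + 1.78×1.7/0.34 = 9.900
Contaminant velocity v_c = v/R = 0.07279/9.900 = 0.007352 m/d
t = L/v_c = 134/0.007352 = 18230 d
   = 18230/365 = 49.9 yr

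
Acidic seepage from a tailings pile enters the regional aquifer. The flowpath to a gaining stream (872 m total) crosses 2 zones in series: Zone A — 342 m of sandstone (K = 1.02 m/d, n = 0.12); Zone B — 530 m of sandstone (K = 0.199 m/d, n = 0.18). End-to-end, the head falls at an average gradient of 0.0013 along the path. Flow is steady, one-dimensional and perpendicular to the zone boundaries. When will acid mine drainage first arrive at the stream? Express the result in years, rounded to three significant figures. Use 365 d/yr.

For zones in series the flux q is common to all zones; the equivalent conductivity is the harmonic (thickness-weighted) mean, K_eq = L_total / Σ(L_j/K_j).
Σ(L/K) = 342/1.02 + 530/0.199 = 335.3 + 2663 = 2999 d
K_eq = L_total / Σ(L/K) = 872 / 2999 = 0.2908 m/d
q = K_eq · i = 0.2908 × 0.0013 = 3.780e-4 m/d (same in every zone)
Zone A: v = q/n = 3.780e-4/0.12 = 0.003150 m/d → t_A = 342/0.003150 = 108600 d
Zone B: v = q/n = 3.780e-4/0.18 = 0.002100 m/d → t_B = 530/0.002100 = 252400 d
Total t = 108600 + 252400 = 360900 d
   = 360900 / 365 = 989 yr

989 years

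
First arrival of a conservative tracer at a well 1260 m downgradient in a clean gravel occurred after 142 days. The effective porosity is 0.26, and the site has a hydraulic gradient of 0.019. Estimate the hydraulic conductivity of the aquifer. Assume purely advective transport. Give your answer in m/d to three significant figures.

121 m/d

v = L / t = 1260 / 142 = 8.873 m/d
K = v · n / i = 8.873 × 0.26 / 0.019 = 121 m/d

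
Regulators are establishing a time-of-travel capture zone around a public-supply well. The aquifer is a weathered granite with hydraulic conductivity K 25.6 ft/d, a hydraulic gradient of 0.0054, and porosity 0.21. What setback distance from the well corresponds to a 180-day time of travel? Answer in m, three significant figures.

36.1 m

K = 25.6 ft/d × 0.3048 = 7.803 m/d
Darcy flux q = K·i = 7.803 × 0.0054 = 0.04214 m/d
Seepage velocity v = q / n = 0.04214 / 0.21 = 0.2006 m/d
L = v × T = 0.2006 × 180 = 36.12 m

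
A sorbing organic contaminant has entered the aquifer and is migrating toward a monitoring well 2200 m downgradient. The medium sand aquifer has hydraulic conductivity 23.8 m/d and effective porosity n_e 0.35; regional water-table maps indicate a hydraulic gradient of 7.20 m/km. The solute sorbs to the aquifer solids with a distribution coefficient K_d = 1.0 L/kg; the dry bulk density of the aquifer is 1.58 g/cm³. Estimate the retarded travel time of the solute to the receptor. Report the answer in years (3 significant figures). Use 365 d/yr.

Specific discharge q = 23.8 × 0.0072 = 0.1714 m/d
v_s = q/n_e = 0.1714/0.35 = 0.4896 m/d
Retardation R = 1 + ρ_b·K_d/n = 1 + 1.58×1.0/0.35 = 5.514
Contaminant velocity v_c = v/R = 0.4896/5.514 = 0.08879 m/d
t = L/v_c = 2200/0.08879 = 24780 d
   = 24780/365 = 67.9 yr

67.9 years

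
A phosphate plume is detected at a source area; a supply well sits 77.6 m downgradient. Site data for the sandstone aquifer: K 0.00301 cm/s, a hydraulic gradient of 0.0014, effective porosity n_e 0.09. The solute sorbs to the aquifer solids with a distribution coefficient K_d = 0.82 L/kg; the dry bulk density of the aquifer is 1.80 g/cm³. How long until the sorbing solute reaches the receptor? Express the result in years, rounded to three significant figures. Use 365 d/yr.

91.4 years

K = 0.00301 cm/s × 864 = 2.601 m/d
q = Ki = 2.601 × 0.0014 = 0.003641 m/d
v_s = q/n_e = 0.003641/0.09 = 0.04045 m/d
Retardation R = 1 + ρ_b·K_d/n = 1 + 1.80×0.82/0.09 = 17.40
Contaminant velocity v_c = v/R = 0.04045/17.40 = 0.002325 m/d
t = L/v_c = 77.6/0.002325 = 33380 d
   = 33380/365 = 91.4 yr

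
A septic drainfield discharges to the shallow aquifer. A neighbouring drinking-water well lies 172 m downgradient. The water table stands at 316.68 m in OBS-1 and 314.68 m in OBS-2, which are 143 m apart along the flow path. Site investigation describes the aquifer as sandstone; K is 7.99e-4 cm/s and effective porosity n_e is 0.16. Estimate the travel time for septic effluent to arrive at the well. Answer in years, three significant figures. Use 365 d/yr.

7.81 years

Hydraulic gradient i = (316.68 − 314.68) / 143 = 2.00 / 143 = 0.01399
K = 7.99e-4 cm/s × 864 = 0.6903 m/d
Darcy flux q = K·i = 0.6903 × 0.01399 = 0.009655 m/d
v_s = q/n_e = 0.009655/0.16 = 0.06034 m/d
t = L / v = 172 / 0.06034 = 2850 d
   = 2850 / 365 = 7.81 yr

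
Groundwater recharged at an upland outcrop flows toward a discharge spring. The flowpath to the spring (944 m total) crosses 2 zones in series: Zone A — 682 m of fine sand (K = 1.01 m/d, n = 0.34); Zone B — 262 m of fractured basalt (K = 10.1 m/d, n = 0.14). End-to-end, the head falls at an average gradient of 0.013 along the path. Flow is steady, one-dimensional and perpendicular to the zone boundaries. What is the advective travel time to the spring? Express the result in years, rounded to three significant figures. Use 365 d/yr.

42.0 years

For zones in series the flux q is common to all zones; the equivalent conductivity is the harmonic (thickness-weighted) mean, K_eq = L_total / Σ(L_j/K_j).
Σ(L/K) = 682/1.01 + 262/10.1 = 675.2 + 25.94 = 701.2 d
K_eq = L_total / Σ(L/K) = 944 / 701.2 = 1.346 m/d
q = K_eq · i = 1.346 × 0.013 = 0.01750 m/d (same in every zone)
Zone A: v = q/n = 0.01750/0.34 = 0.05148 m/d → t_A = 682/0.05148 = 13250 d
Zone B: v = q/n = 0.01750/0.14 = 0.1250 m/d → t_B = 262/0.1250 = 2096 d
Total t = 13250 + 2096 = 15340 d
   = 15340 / 365 = 42.0 yr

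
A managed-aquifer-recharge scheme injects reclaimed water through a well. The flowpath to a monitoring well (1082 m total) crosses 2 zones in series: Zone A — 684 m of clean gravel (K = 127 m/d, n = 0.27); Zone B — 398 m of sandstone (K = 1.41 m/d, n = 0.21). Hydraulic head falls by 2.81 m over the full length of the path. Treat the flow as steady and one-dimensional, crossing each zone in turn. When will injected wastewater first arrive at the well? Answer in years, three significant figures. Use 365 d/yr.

Steady 1-D flow in series ⇒ the Darcy flux q is identical in every zone and the zone head losses add (resistances L/K in series).
Σ(L/K) = 684/127 + 398/1.41 = 5.386 + 282.3 = 287.7 d
q = ΔH / Σ(L/K) = 2.81 / 287.7 = 0.009769 m/d (same in every zone)
Zone A: v = q/n = 0.009769/0.27 = 0.03618 m/d → t_A = 684/0.03618 = 18910 d
Zone B: v = q/n = 0.009769/0.21 = 0.04652 m/d → t_B = 398/0.04652 = 8556 d
Total t = 18910 + 8556 = 27460 d
   = 27460 / 365 = 75.2 yr

75.2 years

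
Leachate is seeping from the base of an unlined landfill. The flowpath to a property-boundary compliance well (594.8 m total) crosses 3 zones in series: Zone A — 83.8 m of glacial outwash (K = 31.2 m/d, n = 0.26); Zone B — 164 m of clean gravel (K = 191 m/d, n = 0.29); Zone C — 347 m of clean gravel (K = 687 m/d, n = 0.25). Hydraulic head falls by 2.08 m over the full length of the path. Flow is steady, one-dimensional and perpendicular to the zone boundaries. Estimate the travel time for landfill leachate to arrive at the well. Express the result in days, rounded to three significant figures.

304 days

Continuity: the same q passes through each zone, so ΔH = q·Σ(L_j/K_j) — the zones act as resistances in series.
Σ(L/K) = 83.8/31.2 + 164/191 + 347/687 = 2.686 + 0.8586 + 0.5051 = 4.050 d
q = ΔH / Σ(L/K) = 2.08 / 4.050 = 0.5136 m/d (same in every zone)
Zone A: v = q/n = 0.5136/0.26 = 1.975 m/d → t_A = 83.8/1.975 = 42.42 d
Zone B: v = q/n = 0.5136/0.29 = 1.771 m/d → t_B = 164/1.771 = 92.60 d
Zone C: v = q/n = 0.5136/0.25 = 2.055 m/d → t_C = 347/2.055 = 168.9 d
Total t = 42.42 + 92.60 + 168.9 = 303.9 d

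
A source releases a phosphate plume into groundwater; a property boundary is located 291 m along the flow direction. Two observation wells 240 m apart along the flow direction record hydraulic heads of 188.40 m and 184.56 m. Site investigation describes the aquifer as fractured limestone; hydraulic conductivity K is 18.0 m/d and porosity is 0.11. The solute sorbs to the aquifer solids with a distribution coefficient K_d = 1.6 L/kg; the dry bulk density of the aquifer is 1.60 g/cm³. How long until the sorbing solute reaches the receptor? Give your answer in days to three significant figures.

2700 days

Hydraulic gradient i = (188.40 − 184.56) / 240 = 3.84 / 240 = 0.01600
Specific discharge q = 18.0 × 0.01600 = 0.2880 m/d
v = Ki/n = 18.0·0.01600/0.11 = 2.618 m/d
Retardation R = 1 + ρ_b·K_d/n = 1 + 1.60×1.6/0.11 = 24.27
Contaminant velocity v_c = v/R = 2.618/24.27 = 0.1079 m/d
t = L/v_c = 291/0.1079 = 2698 d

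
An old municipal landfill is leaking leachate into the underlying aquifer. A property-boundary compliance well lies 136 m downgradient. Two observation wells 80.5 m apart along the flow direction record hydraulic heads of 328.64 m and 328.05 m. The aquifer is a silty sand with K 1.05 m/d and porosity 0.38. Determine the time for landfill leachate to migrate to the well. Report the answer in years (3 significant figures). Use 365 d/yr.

Hydraulic gradient i = (328.64 − 328.05) / 80.5 = 0.59 / 80.5 = 0.007329
Darcy flux q = K·i = 1.05 × 0.007329 = 0.007696 m/d
Seepage velocity v = q / n = 0.007696 / 0.38 = 0.02025 m/d
t = L / v = 136 / 0.02025 = 6715 d
   = 6715 / 365 = 18.4 yr

18.4 years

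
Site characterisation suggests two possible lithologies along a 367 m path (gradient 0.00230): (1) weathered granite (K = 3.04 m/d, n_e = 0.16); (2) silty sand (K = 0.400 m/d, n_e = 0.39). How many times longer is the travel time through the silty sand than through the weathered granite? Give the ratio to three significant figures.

Unit 1 (weathered granite): v = 3.04×0.0023/0.16 = 0.04370 m/d, t = 367/0.04370 = 8398 d
Unit 2 (silty sand): v = 0.400×0.0023/0.39 = 0.002359 m/d, t = 367/0.002359 = 155600 d
t(silty sand) / t(weathered granite) = 155600/8398 = 18.5

18.5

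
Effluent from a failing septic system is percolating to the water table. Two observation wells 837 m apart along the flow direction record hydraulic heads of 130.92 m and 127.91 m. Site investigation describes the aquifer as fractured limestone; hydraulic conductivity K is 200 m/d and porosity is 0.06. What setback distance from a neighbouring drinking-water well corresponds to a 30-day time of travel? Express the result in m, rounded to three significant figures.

Hydraulic gradient i = (130.92 − 127.91) / 837 = 3.01 / 837 = 0.003596
Darcy flux q = K·i = 200 × 0.003596 = 0.7192 m/d
v = Ki/n = 200·0.003596/0.06 = 11.99 m/d
L = v × T = 11.99 × 30 = 359.6 m

360 m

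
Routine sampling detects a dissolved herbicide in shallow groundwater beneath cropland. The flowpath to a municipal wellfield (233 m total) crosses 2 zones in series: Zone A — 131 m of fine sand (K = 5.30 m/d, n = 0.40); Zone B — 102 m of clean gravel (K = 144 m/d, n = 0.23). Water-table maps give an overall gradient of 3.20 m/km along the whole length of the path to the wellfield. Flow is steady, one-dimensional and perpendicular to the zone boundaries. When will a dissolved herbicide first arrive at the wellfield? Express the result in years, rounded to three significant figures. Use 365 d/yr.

7.09 years

Continuity: the same q passes through each zone, so ΔH = q·Σ(L_j/K_j) — the zones act as resistances in series.
Σ(L/K) = 131/5.30 + 102/144 = 24.72 + 0.7083 = 25.43 d
K_eq = L_total / Σ(L/K) = 233 / 25.43 = 9.164 m/d
q = K_eq · i = 9.164 × 0.0032 = 0.02933 m/d (same in every zone)
Zone A: v = q/n = 0.02933/0.40 = 0.07331 m/d → t_A = 131/0.07331 = 1787 d
Zone B: v = q/n = 0.02933/0.23 = 0.1275 m/d → t_B = 102/0.1275 = 800.0 d
Total t = 1787 + 800.0 = 2587 d
   = 2587 / 365 = 7.09 yr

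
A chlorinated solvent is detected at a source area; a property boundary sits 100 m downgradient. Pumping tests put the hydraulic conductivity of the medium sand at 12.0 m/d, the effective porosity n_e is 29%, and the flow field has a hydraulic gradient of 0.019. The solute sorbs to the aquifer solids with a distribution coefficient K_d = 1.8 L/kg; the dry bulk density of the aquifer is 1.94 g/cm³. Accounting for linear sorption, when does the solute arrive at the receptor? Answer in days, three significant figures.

q = Ki = 12.0 × 0.019 = 0.2280 m/d
v_s = q/n_e = 0.2280/0.29 = 0.7862 m/d
Retardation R = 1 + ρ_b·K_d/n = 1 + 1.94×1.8/0.29 = 13.04
Contaminant velocity v_c = v/R = 0.7862/13.04 = 0.06029 m/d
t = L/v_c = 100/0.06029 = 1659 d

1660 days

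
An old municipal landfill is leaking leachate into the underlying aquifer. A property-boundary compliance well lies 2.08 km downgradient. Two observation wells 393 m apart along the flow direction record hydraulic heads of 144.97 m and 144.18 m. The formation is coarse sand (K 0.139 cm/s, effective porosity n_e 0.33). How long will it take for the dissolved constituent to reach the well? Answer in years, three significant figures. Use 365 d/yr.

7.79 years

Hydraulic gradient i = (144.97 − 144.18) / 393 = 0.79 / 393 = 0.002010
K = 0.139 cm/s × 864 = 120.1 m/d
Darcy flux q = K·i = 120.1 × 0.002010 = 0.2414 m/d
v = Ki/n = 120.1·0.002010/0.33 = 0.7316 m/d
L = 2.08 km = 2080 m
t = L / v = 2080 / 0.7316 = 2843 d
   = 2843 / 365 = 7.79 yr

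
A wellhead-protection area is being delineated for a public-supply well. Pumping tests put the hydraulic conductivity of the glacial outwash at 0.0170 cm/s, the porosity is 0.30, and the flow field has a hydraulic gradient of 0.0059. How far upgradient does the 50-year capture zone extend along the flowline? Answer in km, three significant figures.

5.27 km

K = 0.0170 cm/s × 864 = 14.69 m/d
q = Ki = 14.69 × 0.0059 = 0.08666 m/d
Seepage velocity v = q / n = 0.08666 / 0.30 = 0.2889 m/d
T = 50 yr × 365 = 18250 d
L = v × T = 0.2889 × 18250 = 5272 m
   = 5.27 km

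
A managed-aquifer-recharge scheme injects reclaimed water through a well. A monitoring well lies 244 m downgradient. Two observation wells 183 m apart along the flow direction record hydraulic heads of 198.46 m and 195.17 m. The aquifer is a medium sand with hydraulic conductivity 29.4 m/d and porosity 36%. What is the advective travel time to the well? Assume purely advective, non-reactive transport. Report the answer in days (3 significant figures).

166 days

Hydraulic gradient i = (198.46 − 195.17) / 183 = 3.29 / 183 = 0.01798
Darcy flux q = K·i = 29.4 × 0.01798 = 0.5286 m/d
Average linear velocity = 0.5286 / 0.36 = 1.468 m/d
t = L / v = 244 / 1.468 = 166.2 d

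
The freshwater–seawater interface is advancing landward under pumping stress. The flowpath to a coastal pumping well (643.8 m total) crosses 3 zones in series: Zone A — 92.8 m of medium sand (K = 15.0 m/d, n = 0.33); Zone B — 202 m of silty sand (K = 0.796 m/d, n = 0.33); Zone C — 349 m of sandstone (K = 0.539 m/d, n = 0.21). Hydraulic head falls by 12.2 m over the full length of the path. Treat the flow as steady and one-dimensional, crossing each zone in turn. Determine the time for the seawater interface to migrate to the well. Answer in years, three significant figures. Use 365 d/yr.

34.8 years

Steady 1-D flow in series ⇒ the Darcy flux q is identical in every zone and the zone head losses add (resistances L/K in series).
Σ(L/K) = 92.8/15.0 + 202/0.796 + 349/0.539 = 6.187 + 253.8 + 647.5 = 907.5 d
q = ΔH / Σ(L/K) = 12.2 / 907.5 = 0.01344 m/d (same in every zone)
Zone A: v = q/n = 0.01344/0.33 = 0.04074 m/d → t_A = 92.8/0.04074 = 2278 d
Zone B: v = q/n = 0.01344/0.33 = 0.04074 m/d → t_B = 202/0.04074 = 4958 d
Zone C: v = q/n = 0.01344/0.21 = 0.06402 m/d → t_C = 349/0.06402 = 5451 d
Total t = 2278 + 4958 + 5451 = 12690 d
   = 12690 / 365 = 34.8 yr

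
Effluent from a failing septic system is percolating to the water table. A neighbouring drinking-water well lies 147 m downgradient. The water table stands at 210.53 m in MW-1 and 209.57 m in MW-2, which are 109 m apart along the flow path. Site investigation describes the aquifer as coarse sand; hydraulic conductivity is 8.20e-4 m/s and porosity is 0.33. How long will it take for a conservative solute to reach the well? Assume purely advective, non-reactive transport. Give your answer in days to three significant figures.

77.7 days

Hydraulic gradient i = (210.53 − 209.57) / 109 = 0.96 / 109 = 0.008807
K = 8.20e-4 m/s × 86400 s/d = 70.85 m/d
Specific discharge q = 70.85 × 0.008807 = 0.6240 m/d
Average linear velocity = 0.6240 / 0.33 = 1.891 m/d
t = L / v = 147 / 1.891 = 77.74 d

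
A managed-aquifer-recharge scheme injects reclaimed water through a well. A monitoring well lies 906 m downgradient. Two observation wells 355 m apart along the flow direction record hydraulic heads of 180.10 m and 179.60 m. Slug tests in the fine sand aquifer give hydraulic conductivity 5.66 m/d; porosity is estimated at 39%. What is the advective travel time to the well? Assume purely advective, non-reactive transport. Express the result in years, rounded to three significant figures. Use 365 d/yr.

Hydraulic gradient i = (180.10 − 179.60) / 355 = 0.50 / 355 = 0.001408
q = Ki = 5.66 × 0.001408 = 0.007972 m/d
v = Ki/n = 5.66·0.001408/0.39 = 0.02044 m/d
t = L / v = 906 / 0.02044 = 44320 d
   = 44320 / 365 = 121 yr

121 years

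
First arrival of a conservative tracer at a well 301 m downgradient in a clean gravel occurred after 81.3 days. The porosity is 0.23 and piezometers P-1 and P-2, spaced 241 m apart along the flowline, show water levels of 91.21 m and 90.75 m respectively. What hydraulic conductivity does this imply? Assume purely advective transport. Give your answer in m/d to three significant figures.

Hydraulic gradient i = (91.21 − 90.75) / 241 = 0.46 / 241 = 0.001909
v = L / t = 301 / 81.3 = 3.702 m/d
K = v · n / i = 3.702 × 0.23 / 0.001909 = 446 m/d

446 m/d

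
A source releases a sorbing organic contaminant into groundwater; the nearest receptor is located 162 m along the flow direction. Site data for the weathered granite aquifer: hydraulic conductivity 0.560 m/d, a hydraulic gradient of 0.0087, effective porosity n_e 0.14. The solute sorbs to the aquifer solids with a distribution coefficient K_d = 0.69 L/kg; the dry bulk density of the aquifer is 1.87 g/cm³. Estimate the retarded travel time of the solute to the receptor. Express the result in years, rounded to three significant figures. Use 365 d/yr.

Specific discharge q = 0.560 × 0.0087 = 0.004872 m/d
v_s = q/n_e = 0.004872/0.14 = 0.03480 m/d
Retardation R = 1 + ρ_b·K_d/n = 1 + 1.87×0.69/0.14 = 10.22
Contaminant velocity v_c = v/R = 0.03480/10.22 = 0.003406 m/d
t = L/v_c = 162/0.003406 = 47560 d
   = 47560/365 = 130 yr

130 years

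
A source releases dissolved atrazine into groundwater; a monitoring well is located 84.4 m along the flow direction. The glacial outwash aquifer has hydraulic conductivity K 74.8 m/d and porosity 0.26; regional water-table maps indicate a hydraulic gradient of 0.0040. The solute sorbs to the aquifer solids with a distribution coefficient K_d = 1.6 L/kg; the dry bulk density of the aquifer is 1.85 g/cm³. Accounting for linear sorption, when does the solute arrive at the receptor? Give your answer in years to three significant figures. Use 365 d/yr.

2.49 years

Specific discharge q = 74.8 × 0.0040 = 0.2992 m/d
v_s = q/n_e = 0.2992/0.26 = 1.151 m/d
Retardation R = 1 + ρ_b·K_d/n = 1 + 1.85×1.6/0.26 = 12.38
Contaminant velocity v_c = v/R = 1.151/12.38 = 0.09292 m/d
t = L/v_c = 84.4/0.09292 = 908.3 d
   = 908.3/365 = 2.49 yr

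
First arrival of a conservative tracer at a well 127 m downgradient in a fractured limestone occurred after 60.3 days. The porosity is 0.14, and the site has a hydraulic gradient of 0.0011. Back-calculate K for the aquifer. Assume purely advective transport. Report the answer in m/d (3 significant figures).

v = L / t = 127 / 60.3 = 2.106 m/d
K = v · n / i = 2.106 × 0.14 / 0.0011 = 268 m/d

268 m/d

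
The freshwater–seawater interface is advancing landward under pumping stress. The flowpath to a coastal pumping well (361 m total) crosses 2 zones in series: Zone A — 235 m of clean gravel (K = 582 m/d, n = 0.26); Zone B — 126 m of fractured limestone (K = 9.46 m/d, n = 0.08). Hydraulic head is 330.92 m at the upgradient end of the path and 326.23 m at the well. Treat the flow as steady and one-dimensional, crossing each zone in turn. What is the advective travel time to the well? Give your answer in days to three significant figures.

Total head drop ΔH = 330.92 − 326.23 = 4.69 m
Steady 1-D flow in series ⇒ the Darcy flux q is identical in every zone and the zone head losses add (resistances L/K in series).
Σ(L/K) = 235/582 + 126/9.46 = 0.4038 + 13.32 = 13.72 d
q = ΔH / Σ(L/K) = 4.69 / 13.72 = 0.3418 m/d (same in every zone)
Zone A: v = q/n = 0.3418/0.26 = 1.314 m/d → t_A = 235/1.314 = 178.8 d
Zone B: v = q/n = 0.3418/0.08 = 4.272 m/d → t_B = 126/4.272 = 29.49 d
Total t = 178.8 + 29.49 = 208.3 d

208 days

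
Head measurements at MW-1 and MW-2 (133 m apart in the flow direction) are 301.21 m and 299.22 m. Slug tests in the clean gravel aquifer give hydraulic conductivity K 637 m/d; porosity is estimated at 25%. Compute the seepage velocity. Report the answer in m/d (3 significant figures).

38.1 m/d

Hydraulic gradient i = (301.21 − 299.22) / 133 = 1.99 / 133 = 0.01496
Darcy flux q = K·i = 637 × 0.01496 = 9.531 m/d
v_s = q/n_e = 9.531/0.25 = 38.12 m/d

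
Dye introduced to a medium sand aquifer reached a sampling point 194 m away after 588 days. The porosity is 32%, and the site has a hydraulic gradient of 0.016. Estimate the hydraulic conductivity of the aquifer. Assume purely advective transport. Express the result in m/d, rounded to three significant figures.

v = L / t = 194 / 588 = 0.3299 m/d
K = v · n / i = 0.3299 × 0.32 / 0.016 = 6.60 m/d

6.60 m/d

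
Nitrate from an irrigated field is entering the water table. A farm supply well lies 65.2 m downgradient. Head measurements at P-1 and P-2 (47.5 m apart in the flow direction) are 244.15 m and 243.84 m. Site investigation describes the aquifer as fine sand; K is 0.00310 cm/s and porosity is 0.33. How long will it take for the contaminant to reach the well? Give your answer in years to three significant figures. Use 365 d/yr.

3.37 years

Hydraulic gradient i = (244.15 − 243.84) / 47.5 = 0.31 / 47.5 = 0.006526
K = 0.00310 cm/s × 864 = 2.678 m/d
Darcy flux q = K·i = 2.678 × 0.006526 = 0.01748 m/d
Seepage velocity v = q / n = 0.01748 / 0.33 = 0.05297 m/d
t = L / v = 65.2 / 0.05297 = 1231 d
   = 1231 / 365 = 3.37 yr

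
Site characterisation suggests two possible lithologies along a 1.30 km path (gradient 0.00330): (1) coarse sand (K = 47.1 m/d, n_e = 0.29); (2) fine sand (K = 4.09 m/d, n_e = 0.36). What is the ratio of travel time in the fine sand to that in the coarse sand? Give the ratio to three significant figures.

14.3

Unit 1 (coarse sand): v = 47.1×0.0033/0.29 = 0.5360 m/d, t = 1300/0.5360 = 2426 d
Unit 2 (fine sand): v = 4.09×0.0033/0.36 = 0.03749 m/d, t = 1300/0.03749 = 34670 d
t(fine sand) / t(coarse sand) = 34670/2426 = 14.3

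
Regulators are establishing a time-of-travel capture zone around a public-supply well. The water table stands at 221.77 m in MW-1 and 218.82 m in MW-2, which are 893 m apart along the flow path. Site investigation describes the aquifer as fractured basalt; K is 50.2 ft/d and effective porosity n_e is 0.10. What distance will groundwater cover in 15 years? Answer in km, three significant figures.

Hydraulic gradient i = (221.77 − 218.82) / 893 = 2.95 / 893 = 0.003303
K = 50.2 ft/d × 0.3048 = 15.30 m/d
Specific discharge q = 15.30 × 0.003303 = 0.05055 m/d
Seepage velocity v = q / n = 0.05055 / 0.10 = 0.5055 m/d
T = 15 yr × 365 = 5475 d
L = v × T = 0.5055 × 5475 = 2767 m
   = 2.77 km

2.77 km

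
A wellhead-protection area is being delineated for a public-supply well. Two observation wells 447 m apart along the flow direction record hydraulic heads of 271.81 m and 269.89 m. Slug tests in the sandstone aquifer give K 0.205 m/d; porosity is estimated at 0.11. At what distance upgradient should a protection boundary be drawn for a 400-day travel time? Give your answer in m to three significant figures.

3.20 m

Hydraulic gradient i = (271.81 − 269.89) / 447 = 1.92 / 447 = 0.004295
q = Ki = 0.205 × 0.004295 = 8.805e-4 m/d
Average linear velocity = 8.805e-4 / 0.11 = 0.008005 m/d
L = v × T = 0.008005 × 400 = 3.202 m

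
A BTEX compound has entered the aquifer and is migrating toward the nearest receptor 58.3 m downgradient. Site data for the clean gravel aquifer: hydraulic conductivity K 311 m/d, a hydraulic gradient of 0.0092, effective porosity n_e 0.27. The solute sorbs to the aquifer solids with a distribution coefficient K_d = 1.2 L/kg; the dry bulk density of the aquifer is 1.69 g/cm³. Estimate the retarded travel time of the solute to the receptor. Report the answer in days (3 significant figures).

Darcy flux q = K·i = 311 × 0.0092 = 2.861 m/d
Seepage velocity v = q / n = 2.861 / 0.27 = 10.60 m/d
Retardation R = 1 + ρ_b·K_d/n = 1 + 1.69×1.2/0.27 = 8.511
Contaminant velocity v_c = v/R = 10.60/8.511 = 1.245 m/d
t = L/v_c = 58.3/1.245 = 46.82 d

46.8 days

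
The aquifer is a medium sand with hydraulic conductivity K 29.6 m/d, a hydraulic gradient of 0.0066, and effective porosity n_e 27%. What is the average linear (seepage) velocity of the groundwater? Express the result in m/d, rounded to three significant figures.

0.724 m/d

Specific discharge q = 29.6 × 0.0066 = 0.1954 m/d
Average linear velocity = 0.1954 / 0.27 = 0.7236 m/d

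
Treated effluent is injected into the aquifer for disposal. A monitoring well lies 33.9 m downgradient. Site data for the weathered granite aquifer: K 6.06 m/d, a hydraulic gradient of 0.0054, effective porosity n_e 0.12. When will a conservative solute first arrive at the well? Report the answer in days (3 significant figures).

124 days

Darcy flux q = K·i = 6.06 × 0.0054 = 0.03272 m/d
v = Ki/n = 6.06·0.0054/0.12 = 0.2727 m/d
t = L / v = 33.9 / 0.2727 = 124.3 d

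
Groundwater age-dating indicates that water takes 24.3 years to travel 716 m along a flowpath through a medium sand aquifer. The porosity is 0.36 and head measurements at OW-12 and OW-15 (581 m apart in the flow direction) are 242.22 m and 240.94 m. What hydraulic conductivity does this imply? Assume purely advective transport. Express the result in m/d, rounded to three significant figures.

13.2 m/d

Hydraulic gradient i = (242.22 − 240.94) / 581 = 1.28 / 581 = 0.002203
t = 24.3 years = 8870 d
v = L / t = 716 / 8870 = 0.08073 m/d
K = v · n / i = 0.08073 × 0.36 / 0.002203 = 13.2 m/d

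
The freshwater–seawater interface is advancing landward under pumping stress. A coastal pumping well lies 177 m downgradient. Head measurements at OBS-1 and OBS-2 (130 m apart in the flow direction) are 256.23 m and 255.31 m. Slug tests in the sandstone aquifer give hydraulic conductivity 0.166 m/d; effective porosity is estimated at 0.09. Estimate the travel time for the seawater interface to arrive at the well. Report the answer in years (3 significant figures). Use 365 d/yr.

Hydraulic gradient i = (256.23 − 255.31) / 130 = 0.92 / 130 = 0.007077
Specific discharge q = 0.166 × 0.007077 = 0.001175 m/d
v_s = q/n_e = 0.001175/0.09 = 0.01305 m/d
t = L / v = 177 / 0.01305 = 13560 d
   = 13560 / 365 = 37.2 yr

37.2 years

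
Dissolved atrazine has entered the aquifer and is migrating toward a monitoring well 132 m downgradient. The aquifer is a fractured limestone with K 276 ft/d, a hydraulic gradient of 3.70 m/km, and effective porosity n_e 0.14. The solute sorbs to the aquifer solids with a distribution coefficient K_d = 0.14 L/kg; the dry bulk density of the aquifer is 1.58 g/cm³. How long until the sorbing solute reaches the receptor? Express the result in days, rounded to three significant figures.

K = 276 ft/d × 0.3048 = 84.12 m/d
q = Ki = 84.12 × 0.0037 = 0.3113 m/d
v = Ki/n = 84.12·0.0037/0.14 = 2.223 m/d
Retardation R = 1 + ρ_b·K_d/n = 1 + 1.58×0.14/0.14 = 2.580
Contaminant velocity v_c = v/R = 2.223/2.580 = 0.8617 m/d
t = L/v_c = 132/0.8617 = 153.2 d

153 days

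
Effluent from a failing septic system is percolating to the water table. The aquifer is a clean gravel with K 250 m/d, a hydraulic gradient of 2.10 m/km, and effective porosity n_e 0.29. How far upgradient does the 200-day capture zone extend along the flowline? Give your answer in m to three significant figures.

362 m

Specific discharge q = 250 × 0.0021 = 0.5250 m/d
Seepage velocity v = q / n = 0.5250 / 0.29 = 1.810 m/d
L = v × T = 1.810 × 200 = 362.1 m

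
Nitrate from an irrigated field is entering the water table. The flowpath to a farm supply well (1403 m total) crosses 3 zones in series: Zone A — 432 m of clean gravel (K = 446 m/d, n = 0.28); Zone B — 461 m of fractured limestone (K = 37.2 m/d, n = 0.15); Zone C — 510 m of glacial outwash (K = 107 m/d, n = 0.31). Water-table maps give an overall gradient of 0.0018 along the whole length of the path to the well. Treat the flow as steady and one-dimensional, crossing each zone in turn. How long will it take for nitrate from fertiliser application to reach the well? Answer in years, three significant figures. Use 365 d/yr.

6.85 years

For zones in series the flux q is common to all zones; the equivalent conductivity is the harmonic (thickness-weighted) mean, K_eq = L_total / Σ(L_j/K_j).
Σ(L/K) = 432/446 + 461/37.2 + 510/107 = 0.9686 + 12.39 + 4.766 = 18.13 d
K_eq = L_total / Σ(L/K) = 1403 / 18.13 = 77.40 m/d
q = K_eq · i = 77.40 × 0.0018 = 0.1393 m/d (same in every zone)
Zone A: v = q/n = 0.1393/0.28 = 0.4975 m/d → t_A = 432/0.4975 = 868.3 d
Zone B: v = q/n = 0.1393/0.15 = 0.9288 m/d → t_B = 461/0.9288 = 496.4 d
Zone C: v = q/n = 0.1393/0.31 = 0.4494 m/d → t_C = 510/0.4494 = 1135 d
Total t = 868.3 + 496.4 + 1135 = 2499 d
   = 2499 / 365 = 6.85 yr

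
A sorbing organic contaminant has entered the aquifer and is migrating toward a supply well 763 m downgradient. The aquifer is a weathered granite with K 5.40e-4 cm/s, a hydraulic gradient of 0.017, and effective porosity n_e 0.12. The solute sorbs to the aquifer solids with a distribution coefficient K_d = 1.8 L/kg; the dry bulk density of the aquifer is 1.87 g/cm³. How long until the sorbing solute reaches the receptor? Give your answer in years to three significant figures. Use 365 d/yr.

919 years

K = 5.40e-4 cm/s × 864 = 0.4666 m/d
Darcy flux q = K·i = 0.4666 × 0.017 = 0.007932 m/d
v_s = q/n_e = 0.007932/0.12 = 0.06610 m/d
Retardation R = 1 + ρ_b·K_d/n = 1 + 1.87×1.8/0.12 = 29.05
Contaminant velocity v_c = v/R = 0.06610/29.05 = 0.002275 m/d
t = L/v_c = 763/0.002275 = 335300 d
   = 335300/365 = 919 yr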